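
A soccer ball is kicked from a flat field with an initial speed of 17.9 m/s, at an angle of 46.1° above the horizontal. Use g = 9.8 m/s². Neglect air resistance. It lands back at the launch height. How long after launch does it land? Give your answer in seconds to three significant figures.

2.63 s

Horizontal component vₓ = 17.90 cos 46.1° = 12.41 m/s; vertical v_y0 = 17.90 sin 46.1° = 12.90 m/s.
Time of flight on level ground: T = 2 v_y0 / g = 2 × 12.90 / 9.80 = 2.632 s.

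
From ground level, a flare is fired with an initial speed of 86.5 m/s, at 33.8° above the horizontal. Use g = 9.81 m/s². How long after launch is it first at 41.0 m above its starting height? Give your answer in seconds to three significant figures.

Resolve: vₓ = 86.50 cos 33.8° = 71.88 m/s and v_y0 = 86.50 sin 33.8° = 48.12 m/s.
Require v_y0 t − ½ g t² = 41.0, i.e. 4.905 t² − 48.12 t + 41.0 = 0.
t = [48.12 ± √(48.12² − 2·9.81·41.0)] / 9.81 = (48.12 ± 38.87) / 9.81, so t = 0.9426 s or t = 8.868 s.
The first (ascending) time is 0.9426 s.

0.943 s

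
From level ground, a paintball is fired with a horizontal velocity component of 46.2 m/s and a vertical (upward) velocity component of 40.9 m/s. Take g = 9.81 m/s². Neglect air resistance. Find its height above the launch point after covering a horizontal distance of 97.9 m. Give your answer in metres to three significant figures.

At x = 97.9 m, t = x/vₓ = 97.9/46.20 = 2.119 s.
Height: y = v_y0 t − ½ g t² = 40.90 × 2.119 − 4.905 × 2.119² = 86.67 − 22.03 = 64.64 m.

64.6 m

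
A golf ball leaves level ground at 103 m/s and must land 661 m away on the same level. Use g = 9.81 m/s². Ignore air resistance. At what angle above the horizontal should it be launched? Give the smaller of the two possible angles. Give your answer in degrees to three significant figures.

From R = (v₀²/g) sin 2θ: sin 2θ = 9.81 × 661 / 10609 = 0.6112.
2θ = 37.68° or 180° − 37.68° = 142.3°, so θ = 18.84° or 71.16°.
The smaller angle is 18.84°.

18.8°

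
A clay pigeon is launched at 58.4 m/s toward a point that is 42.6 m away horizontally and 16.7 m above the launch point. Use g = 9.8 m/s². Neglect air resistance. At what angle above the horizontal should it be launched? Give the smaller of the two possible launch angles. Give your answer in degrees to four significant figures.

Trajectory: y = x tanθ − g x² (1 + tan²θ)/(2v₀²). With x = 42.6, y = 16.7, v₀ = 58.4, g = 9.80:
2.607 tan²θ − 42.6 tanθ + (19.31) = 0.
tanθ = [42.6 ± √(42.6² − 4 × 2.607 × (19.31))] / (2 × 2.607) = (42.6 ± 40.17) / 5.215, giving tanθ = 0.4665 or 15.87.
θ = 25.01° or 86.39°; the smaller is 25.01°.

25.01°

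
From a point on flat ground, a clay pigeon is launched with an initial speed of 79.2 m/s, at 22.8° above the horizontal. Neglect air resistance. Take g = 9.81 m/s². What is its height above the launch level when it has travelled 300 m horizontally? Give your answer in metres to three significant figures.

Resolve: vₓ = 79.20 cos 22.8° = 73.01 m/s and v_y0 = 79.20 sin 22.8° = 30.69 m/s.
Time to reach x = 300 m: t = x/vₓ = 300/73.01 = 4.109 s.
Height: y = v_y0 t − ½ g t² = 30.69 × 4.109 − 4.905 × 4.109² = 126.1 − 82.81 = 43.30 m.

43.3 m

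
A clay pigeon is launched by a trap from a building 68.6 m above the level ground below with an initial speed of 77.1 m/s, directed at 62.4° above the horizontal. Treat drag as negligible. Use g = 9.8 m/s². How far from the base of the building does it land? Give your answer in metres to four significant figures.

531.7 m

Horizontal component vₓ = 77.10 cos 62.4° = 35.72 m/s; vertical v_y0 = 77.10 sin 62.4° = 68.33 m/s.
The projectile lands when y = 68.6 + (68.33) t − ½·9.80·t² = 0. Positive root: t = (68.33 + √(68.33² + 2·9.80·68.6)) / 9.80 = (68.33 + 77.54) / 9.80 = 14.88 s.
Horizontal distance: R = vₓ t = 35.72 × 14.88 = 531.7 m.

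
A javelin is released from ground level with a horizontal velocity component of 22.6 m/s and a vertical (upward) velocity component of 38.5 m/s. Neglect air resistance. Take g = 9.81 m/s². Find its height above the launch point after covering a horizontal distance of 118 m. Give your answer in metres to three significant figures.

67.3 m

At x = 118 m, t = x/vₓ = 118/22.60 = 5.221 s.
Height: y = v_y0 t − ½ g t² = 38.50 × 5.221 − 4.905 × 5.221² = 201.0 − 133.7 = 67.30 m.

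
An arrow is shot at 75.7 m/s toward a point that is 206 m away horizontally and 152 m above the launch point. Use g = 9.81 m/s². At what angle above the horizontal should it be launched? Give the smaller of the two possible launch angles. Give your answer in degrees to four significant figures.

Trajectory: y = x tanθ − g x² (1 + tan²θ)/(2v₀²). With x = 206, y = 152, v₀ = 75.7, g = 9.81:
36.32 tan²θ − 206 tanθ + (188.3) = 0.
tanθ = [206 ± √(206² − 4 × 36.32 × (188.3))] / (2 × 36.32) = (206 ± 122.8) / 72.65, giving tanθ = 1.146 or 4.526.
θ = 48.88° or 77.54°; the smaller is 48.88°.

48.88°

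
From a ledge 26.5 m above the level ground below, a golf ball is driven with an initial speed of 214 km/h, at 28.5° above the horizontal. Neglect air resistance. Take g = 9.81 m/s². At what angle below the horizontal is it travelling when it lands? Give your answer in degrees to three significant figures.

34.9°

Convert: 214 km/h = 214/3.6 = 59.44 m/s.
vₓ = 59.44 cos 28.5° = 52.24 m/s; v_y0 = 59.44 sin 28.5° = 28.36 m/s.
With up positive and y = 0 at the ground: y(t) = 26.5 + (28.36) t − 4.905 t². Setting y = 0 and taking the positive root: t = [28.36 + √(28.36² + 2·9.81·26.5)] / 9.81 = (28.36 + 36.39) / 9.81 = 6.601 s.
At impact: v_y = v_y0 − g t = −36.39 m/s; vₓ = 52.24 m/s.
Angle below horizontal: arctan(|v_y|/vₓ) = arctan(36.39/52.24) = 34.86°.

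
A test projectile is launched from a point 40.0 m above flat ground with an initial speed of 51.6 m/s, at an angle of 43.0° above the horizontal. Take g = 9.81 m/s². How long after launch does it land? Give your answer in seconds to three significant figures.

Components: vₓ = 51.60 cos 43.0° = 37.74 m/s, v_y0 = 51.60 sin 43.0° = 35.19 m/s.
Vertical motion (up positive, ground at y = 0): 4.905 t² − (35.19) t − 40.0 = 0, so t = (35.19 + √(35.19² + 2·9.81·40.0)) / 9.81 = (35.19 + 44.98) / 9.81 = 8.172 s.

8.17 s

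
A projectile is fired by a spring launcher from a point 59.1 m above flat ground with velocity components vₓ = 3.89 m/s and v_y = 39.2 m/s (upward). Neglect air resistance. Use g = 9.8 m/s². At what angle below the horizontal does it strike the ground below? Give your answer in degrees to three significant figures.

85.7°

With up positive and y = 0 at the ground: y(t) = 59.1 + (39.20) t − 4.900 t². Setting y = 0 and taking the positive root: t = [39.20 + √(39.20² + 2·9.80·59.1)] / 9.80 = (39.20 + 51.91) / 9.80 = 9.297 s.
At impact: v_y = v_y0 − g t = −51.91 m/s; vₓ = 3.890 m/s.
Angle below horizontal: arctan(|v_y|/vₓ) = arctan(51.91/3.890) = 85.71°.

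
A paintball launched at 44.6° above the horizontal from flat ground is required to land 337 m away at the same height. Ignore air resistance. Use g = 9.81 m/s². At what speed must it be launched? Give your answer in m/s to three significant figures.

On level ground R = v₀² sin 2θ / g ⇒ v₀ = √(gR / sin 2θ).
v₀ = √(9.81 × 337 / sin 89.20°) = √(3306 / 0.9999) = √3306.3 = 57.50 m/s.

57.5 m/s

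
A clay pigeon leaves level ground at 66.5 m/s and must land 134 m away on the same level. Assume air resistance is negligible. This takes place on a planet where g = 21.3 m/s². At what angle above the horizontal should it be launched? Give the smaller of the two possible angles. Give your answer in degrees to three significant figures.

R = v₀² sin 2θ / g gives sin 2θ = gR/v₀² = 21.3·134/66.5² = 0.6454.
2θ = 40.20° or 180° − 40.20° = 139.8°, so θ = 20.10° or 69.90°.
The smaller angle is 20.10°.

20.1°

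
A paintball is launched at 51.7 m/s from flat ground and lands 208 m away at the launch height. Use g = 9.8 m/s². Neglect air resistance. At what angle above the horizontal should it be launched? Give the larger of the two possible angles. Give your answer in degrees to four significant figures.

Level-ground range R = v₀² sin(2θ)/g ⇒ sin(2θ) = gR/v₀² = 9.80 × 208 / 51.7² = 0.7626.
2θ = 49.70° or 180° − 49.70° = 130.3°, so θ = 24.85° or 65.15°.
The larger angle is 65.15°.

65.15°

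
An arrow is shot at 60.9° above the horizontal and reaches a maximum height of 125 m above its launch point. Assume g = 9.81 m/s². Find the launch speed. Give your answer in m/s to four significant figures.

56.68 m/s

At the peak v_y = 0, so v_y0 = √(2gH) = √(2 × 9.81 × 125) = 49.52 m/s.
v_y0 = v₀ sin θ ⇒ v₀ = 49.52 / sin 60.9° = 56.68 m/s.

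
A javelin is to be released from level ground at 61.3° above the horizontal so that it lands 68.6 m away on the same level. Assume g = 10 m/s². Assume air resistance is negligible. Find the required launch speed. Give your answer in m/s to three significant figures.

28.5 m/s

From R = (v₀² / g) sin 2θ: v₀ = √(gR / sin 2θ).
v₀ = √(10.0 × 68.6 / sin 122.6°) = √(686.0 / 0.8425) = √814.29 = 28.54 m/s.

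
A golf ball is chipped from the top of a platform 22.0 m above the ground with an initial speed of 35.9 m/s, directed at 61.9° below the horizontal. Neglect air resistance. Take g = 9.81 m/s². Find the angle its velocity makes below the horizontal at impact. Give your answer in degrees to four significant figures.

65.94°

vₓ = 35.90 cos 61.9° = 16.91 m/s; v_y0 = −31.67 m/s (downward).
The projectile lands when y = 22.0 + (−31.67) t − ½·9.81·t² = 0. Positive root: t = (−31.67 + √(31.67² + 2·9.81·22.0)) / 9.81 = (−31.67 + 37.88) / 9.81 = 0.6327 s.
At impact: v_y = v_y0 − g t = −37.88 m/s; vₓ = 16.91 m/s.
Angle below horizontal: arctan(|v_y|/vₓ) = arctan(37.88/16.91) = 65.94°.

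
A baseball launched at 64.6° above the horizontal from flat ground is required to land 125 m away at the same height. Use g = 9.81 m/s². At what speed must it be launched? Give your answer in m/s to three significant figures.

Level-ground range: R = v₀² sin(2θ)/g, so v₀ = √(gR / sin 2θ).
v₀ = √(9.81 × 125 / sin 129.2°) = √(1226 / 0.7749) = √1582.4 = 39.78 m/s.

39.8 m/s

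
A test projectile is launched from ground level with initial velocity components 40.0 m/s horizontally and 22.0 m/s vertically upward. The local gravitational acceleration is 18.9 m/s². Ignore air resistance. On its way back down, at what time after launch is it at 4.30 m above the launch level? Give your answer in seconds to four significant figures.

Height y(t) = 22.00 t − 9.450 t² = 4.30 gives 9.450 t² − 22.00 t + 4.30 = 0.
Quadratic formula: t = (22.00 ± √321.46) / 18.9 = (22.00 ± 17.93) / 18.9 → t = 0.2154 s or 2.113 s.
The descending-branch root is 2.113 s.

2.113 s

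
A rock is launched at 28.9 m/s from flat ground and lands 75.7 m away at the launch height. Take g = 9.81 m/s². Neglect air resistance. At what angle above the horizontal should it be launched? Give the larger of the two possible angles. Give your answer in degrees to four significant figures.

58.62°

R = v₀² sin 2θ / g gives sin 2θ = gR/v₀² = 9.81·75.7/28.9² = 0.8891.
2θ = 62.77° or 180° − 62.77° = 117.2°, so θ = 31.38° or 58.62°.
The larger angle is 58.62°.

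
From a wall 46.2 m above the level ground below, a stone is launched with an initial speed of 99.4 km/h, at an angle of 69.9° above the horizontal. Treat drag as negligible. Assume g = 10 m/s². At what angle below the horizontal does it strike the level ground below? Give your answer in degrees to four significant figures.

Convert: 99.4 km/h = 99.4/3.6 = 27.61 m/s.
Horizontal component vₓ = 27.61 cos 69.9° = 9.489 m/s; vertical v_y0 = 27.61 sin 69.9° = 25.93 m/s.
Vertical motion (up positive, ground at y = 0): 5.000 t² − (25.93) t − 46.2 = 0, so t = (25.93 + √(25.93² + 2·10.0·46.2)) / 10.0 = (25.93 + 39.95) / 10.0 = 6.588 s.
At impact: v_y = v_y0 − g t = −39.95 m/s; vₓ = 9.489 m/s.
Angle below horizontal: arctan(|v_y|/vₓ) = arctan(39.95/9.489) = 76.64°.

76.64°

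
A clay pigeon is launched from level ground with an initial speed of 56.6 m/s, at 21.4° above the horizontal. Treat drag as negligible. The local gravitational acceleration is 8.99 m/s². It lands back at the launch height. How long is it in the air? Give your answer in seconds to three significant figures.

4.59 s

Components: vₓ = 56.60 cos 21.4° = 52.70 m/s, v_y0 = 56.60 sin 21.4° = 20.65 m/s.
It returns to y = 0 when t = 2 v_y0 / g = 2(20.65)/8.99 = 4.594 s.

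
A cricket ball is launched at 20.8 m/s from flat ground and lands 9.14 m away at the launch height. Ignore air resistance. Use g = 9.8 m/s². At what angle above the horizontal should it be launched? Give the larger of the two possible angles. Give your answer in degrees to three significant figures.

From R = (v₀²/g) sin 2θ: sin 2θ = 9.80 × 9.14 / 432.64 = 0.2070.
2θ = 11.95° or 180° − 11.95° = 168.1°, so θ = 5.974° or 84.03°.
The larger angle is 84.03°.

84.0°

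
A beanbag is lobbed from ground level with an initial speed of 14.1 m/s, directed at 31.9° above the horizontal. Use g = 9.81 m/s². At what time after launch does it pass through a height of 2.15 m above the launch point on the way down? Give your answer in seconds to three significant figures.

vₓ = 14.10 cos 31.9° = 11.97 m/s; v_y0 = 14.10 sin 31.9° = 7.451 m/s.
Height y(t) = 7.451 t − 4.905 t² = 2.15 gives 4.905 t² − 7.451 t + 2.15 = 0.
Quadratic formula: t = (7.451 ± √13.334) / 9.81 = (7.451 ± 3.652) / 9.81 → t = 0.3873 s or 1.132 s.
The descending-branch root is 1.132 s.

1.13 s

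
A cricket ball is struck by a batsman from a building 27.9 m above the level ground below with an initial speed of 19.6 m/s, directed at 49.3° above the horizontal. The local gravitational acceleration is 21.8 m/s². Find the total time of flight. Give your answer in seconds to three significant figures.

Resolve: vₓ = 19.60 cos 49.3° = 12.78 m/s and v_y0 = 19.60 sin 49.3° = 14.86 m/s.
Vertical motion (up positive, ground at y = 0): 10.90 t² − (14.86) t − 27.9 = 0, so t = (14.86 + √(14.86² + 2·21.8·27.9)) / 21.8 = (14.86 + 37.91) / 21.8 = 2.421 s.

2.42 s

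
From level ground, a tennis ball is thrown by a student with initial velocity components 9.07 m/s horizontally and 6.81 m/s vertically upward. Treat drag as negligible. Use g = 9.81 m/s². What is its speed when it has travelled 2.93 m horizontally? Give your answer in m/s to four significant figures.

9.774 m/s

Time to reach x = 2.93 m: t = x/vₓ = 2.93/9.070 = 0.3230 s.
Vertical velocity there: v_y = v_y0 − g t = 6.810 − 9.81 × 0.3230 = 3.641 m/s.
Speed: √(vₓ² + v_y²) = √(9.070² + 3.641²) = 9.774 m/s.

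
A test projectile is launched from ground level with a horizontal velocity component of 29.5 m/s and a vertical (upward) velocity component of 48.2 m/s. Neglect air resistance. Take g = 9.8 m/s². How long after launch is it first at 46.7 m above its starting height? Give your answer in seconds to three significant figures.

Height y(t) = 48.20 t − 4.900 t² = 46.7 gives 4.900 t² − 48.20 t + 46.7 = 0.
t = [48.20 ± √(48.20² − 2·9.80·46.7)] / 9.80 = (48.20 ± 37.52) / 9.80, so t = 1.090 s or t = 8.747 s.
The first (ascending) time is 1.090 s.

1.09 s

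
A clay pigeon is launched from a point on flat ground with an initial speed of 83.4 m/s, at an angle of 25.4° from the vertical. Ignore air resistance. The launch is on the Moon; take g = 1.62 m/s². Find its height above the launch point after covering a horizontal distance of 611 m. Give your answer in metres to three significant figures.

Resolve: vₓ = 83.40 sin 25.4° = 35.77 m/s and v_y0 = 83.40 cos 25.4° = 75.34 m/s.
Time to reach x = 611 m: t = x/vₓ = 611/35.77 = 17.08 s.
Height: y = v_y0 t − ½ g t² = 75.34 × 17.08 − 0.8100 × 17.08² = 1287 − 236.3 = 1050 m.

1050 m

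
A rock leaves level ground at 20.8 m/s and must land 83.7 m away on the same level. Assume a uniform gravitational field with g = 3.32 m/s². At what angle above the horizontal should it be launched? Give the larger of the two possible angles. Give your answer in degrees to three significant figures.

70.0°

Level-ground range R = v₀² sin(2θ)/g ⇒ sin(2θ) = gR/v₀² = 3.32 × 83.7 / 20.8² = 0.6423.
2θ = 39.96° or 180° − 39.96° = 140.0°, so θ = 19.98° or 70.02°.
The larger angle is 70.02°.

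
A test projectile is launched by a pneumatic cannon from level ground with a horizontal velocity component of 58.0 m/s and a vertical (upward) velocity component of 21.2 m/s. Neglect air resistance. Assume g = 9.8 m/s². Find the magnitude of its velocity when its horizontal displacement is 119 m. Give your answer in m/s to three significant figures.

x = vₓ t ⇒ t = 119/58.00 = 2.052 s.
Vertical velocity there: v_y = v_y0 − g t = 21.20 − 9.80 × 2.052 = 1.093 m/s.
Speed: √(vₓ² + v_y²) = √(58.00² + 1.093²) = 58.01 m/s.

58.0 m/s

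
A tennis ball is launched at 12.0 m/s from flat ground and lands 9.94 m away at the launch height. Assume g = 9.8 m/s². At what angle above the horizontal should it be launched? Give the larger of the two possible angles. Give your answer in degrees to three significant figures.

68.7°

From R = (v₀²/g) sin 2θ: sin 2θ = 9.80 × 9.94 / 144.00 = 0.6765.
2θ = 42.57° or 180° − 42.57° = 137.4°, so θ = 21.28° or 68.72°.
The larger angle is 68.72°.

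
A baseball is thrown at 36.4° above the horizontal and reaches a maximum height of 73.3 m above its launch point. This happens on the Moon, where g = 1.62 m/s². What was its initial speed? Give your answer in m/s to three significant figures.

26.0 m/s

At the peak v_y = 0, so v_y0 = √(2gH) = √(2 × 1.62 × 73.3) = 15.41 m/s.
v_y0 = v₀ sin θ ⇒ v₀ = 15.41 / sin 36.4° = 25.97 m/s.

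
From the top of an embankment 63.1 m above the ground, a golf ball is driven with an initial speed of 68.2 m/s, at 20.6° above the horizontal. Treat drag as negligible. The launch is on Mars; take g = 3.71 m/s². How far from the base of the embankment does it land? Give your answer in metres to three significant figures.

vₓ = 68.20 cos 20.6° = 63.84 m/s; v_y0 = 68.20 sin 20.6° = 24.00 m/s.
Vertical motion (up positive, ground at y = 0): 1.855 t² − (24.00) t − 63.1 = 0, so t = (24.00 + √(24.00² + 2·3.71·63.1)) / 3.71 = (24.00 + 32.31) / 3.71 = 15.18 s.
Horizontal distance: R = vₓ t = 63.84 × 15.18 = 968.9 m.

969 m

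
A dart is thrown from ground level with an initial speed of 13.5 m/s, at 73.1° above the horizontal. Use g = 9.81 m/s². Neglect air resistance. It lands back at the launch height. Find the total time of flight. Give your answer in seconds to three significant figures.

Components: vₓ = 13.50 cos 73.1° = 3.924 m/s, v_y0 = 13.50 sin 73.1° = 12.92 m/s.
Landing at launch height ⇒ T = 2 v_y0 / g = 2 × 12.92 / 9.81 = 2.633 s.

2.63 s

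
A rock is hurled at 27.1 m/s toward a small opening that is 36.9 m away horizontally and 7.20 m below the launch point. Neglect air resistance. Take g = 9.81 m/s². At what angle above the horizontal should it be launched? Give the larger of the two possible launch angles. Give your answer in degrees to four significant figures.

Trajectory: y = x tanθ − g x² (1 + tan²θ)/(2v₀²). With x = 36.9, y = −7.20, v₀ = 27.1, g = 9.81:
9.094 tan²θ − 36.9 tanθ + (1.894) = 0.
tanθ = [36.9 ± √(36.9² − 4 × 9.094 × (1.894))] / (2 × 9.094) = (36.9 ± 35.95) / 18.19, giving tanθ = 0.05199 or 4.006.
θ = 2.976° or 75.98°; the larger is 75.98°.

75.98°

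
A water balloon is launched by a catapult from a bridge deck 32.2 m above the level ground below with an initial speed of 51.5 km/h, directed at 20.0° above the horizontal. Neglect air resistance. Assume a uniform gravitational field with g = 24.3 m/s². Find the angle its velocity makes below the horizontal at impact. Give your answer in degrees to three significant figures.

Convert: 51.5 km/h = 51.5/3.6 = 14.31 m/s.
Horizontal component vₓ = 14.31 cos 20.0° = 13.44 m/s; vertical v_y0 = 14.31 sin 20.0° = 4.893 m/s.
With up positive and y = 0 at the ground: y(t) = 32.2 + (4.893) t − 12.15 t². Setting y = 0 and taking the positive root: t = [4.893 + √(4.893² + 2·24.3·32.2)] / 24.3 = (4.893 + 39.86) / 24.3 = 1.842 s.
At impact: v_y = v_y0 − g t = −39.86 m/s; vₓ = 13.44 m/s.
Angle below horizontal: arctan(|v_y|/vₓ) = arctan(39.86/13.44) = 71.36°.

71.4°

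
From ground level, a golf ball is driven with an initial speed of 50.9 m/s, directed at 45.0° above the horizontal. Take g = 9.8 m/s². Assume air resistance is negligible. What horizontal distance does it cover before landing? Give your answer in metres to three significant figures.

Components: vₓ = 50.90 cos 45.0° = 35.99 m/s, v_y0 = 50.90 sin 45.0° = 35.99 m/s.
Time aloft: T = 2 v_y0 / g = 2 × 35.99 / 9.80 = 7.345 s.
Range: R = vₓ T = 35.99 × 7.345 = 264.4 m.

264 m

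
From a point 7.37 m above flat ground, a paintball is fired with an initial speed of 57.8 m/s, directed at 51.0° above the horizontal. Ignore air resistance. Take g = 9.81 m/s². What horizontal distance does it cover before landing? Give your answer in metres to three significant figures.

339 m

Components: vₓ = 57.80 cos 51.0° = 36.37 m/s, v_y0 = 57.80 sin 51.0° = 44.92 m/s.
Vertical motion (up positive, ground at y = 0): 4.905 t² − (44.92) t − 7.37 = 0, so t = (44.92 + √(44.92² + 2·9.81·7.37)) / 9.81 = (44.92 + 46.50) / 9.81 = 9.319 s.
Horizontal distance: R = vₓ t = 36.37 × 9.319 = 339.0 m.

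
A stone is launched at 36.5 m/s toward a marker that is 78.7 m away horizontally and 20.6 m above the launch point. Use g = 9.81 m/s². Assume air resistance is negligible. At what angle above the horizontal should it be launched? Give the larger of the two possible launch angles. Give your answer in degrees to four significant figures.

Trajectory: y = x tanθ − g x² (1 + tan²θ)/(2v₀²). With x = 78.7, y = 20.6, v₀ = 36.5, g = 9.81:
22.80 tan²θ − 78.7 tanθ + (43.40) = 0.
tanθ = [78.7 ± √(78.7² − 4 × 22.80 × (43.40))] / (2 × 22.80) = (78.7 ± 47.27) / 45.61, giving tanθ = 0.6891 or 2.762.
θ = 34.57° or 70.10°; the larger is 70.10°.

70.10°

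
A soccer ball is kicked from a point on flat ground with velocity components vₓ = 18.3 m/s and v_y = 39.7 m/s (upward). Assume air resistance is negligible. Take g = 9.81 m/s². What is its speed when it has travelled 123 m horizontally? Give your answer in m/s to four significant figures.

Time to reach x = 123 m: t = x/vₓ = 123/18.30 = 6.721 s.
Vertical velocity there: v_y = v_y0 − g t = 39.70 − 9.81 × 6.721 = −26.24 m/s.
Speed: √(vₓ² + v_y²) = √(18.30² + 26.24²) = 31.99 m/s.

31.99 m/s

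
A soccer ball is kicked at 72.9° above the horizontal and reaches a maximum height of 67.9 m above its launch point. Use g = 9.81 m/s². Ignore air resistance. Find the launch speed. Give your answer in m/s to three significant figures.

At the peak v_y = 0, so v_y0 = √(2gH) = √(2 × 9.81 × 67.9) = 36.50 m/s.
v_y0 = v₀ sin θ ⇒ v₀ = 36.50 / sin 72.9° = 38.19 m/s.

38.2 m/s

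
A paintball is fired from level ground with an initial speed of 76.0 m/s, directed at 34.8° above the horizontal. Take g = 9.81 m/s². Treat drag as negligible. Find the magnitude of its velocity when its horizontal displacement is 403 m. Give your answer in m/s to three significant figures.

Horizontal component vₓ = 76.00 cos 34.8° = 62.41 m/s; vertical v_y0 = 76.00 sin 34.8° = 43.37 m/s.
At x = 403 m, t = x/vₓ = 403/62.41 = 6.458 s.
Vertical velocity there: v_y = v_y0 − g t = 43.37 − 9.81 × 6.458 = −19.97 m/s.
Speed: √(vₓ² + v_y²) = √(62.41² + 19.97²) = 65.53 m/s.

65.5 m/s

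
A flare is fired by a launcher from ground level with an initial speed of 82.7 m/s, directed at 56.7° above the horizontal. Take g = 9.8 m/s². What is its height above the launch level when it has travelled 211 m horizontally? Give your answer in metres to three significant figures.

Horizontal component vₓ = 82.70 cos 56.7° = 45.40 m/s; vertical v_y0 = 82.70 sin 56.7° = 69.12 m/s.
Time to reach x = 211 m: t = x/vₓ = 211/45.40 = 4.647 s.
Height: y = v_y0 t − ½ g t² = 69.12 × 4.647 − 4.900 × 4.647² = 321.2 − 105.8 = 215.4 m.

215 m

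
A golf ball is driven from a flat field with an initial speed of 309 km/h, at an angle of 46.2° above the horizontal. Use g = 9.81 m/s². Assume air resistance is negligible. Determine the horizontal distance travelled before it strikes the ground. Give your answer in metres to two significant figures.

750 m

Convert: 309 km/h = 309/3.6 = 85.83 m/s.
Horizontal component vₓ = 85.83 cos 46.2° = 59.41 m/s; vertical v_y0 = 85.83 sin 46.2° = 61.95 m/s.
Time aloft: T = 2 v_y0 / g = 2 × 61.95 / 9.81 = 12.63 s.
Horizontal distance R = vₓ T = 59.41 × 12.63 = 750.3 m.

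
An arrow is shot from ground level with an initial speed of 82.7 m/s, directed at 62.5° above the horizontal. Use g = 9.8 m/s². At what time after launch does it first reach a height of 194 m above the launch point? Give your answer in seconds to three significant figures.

vₓ = 82.70 cos 62.5° = 38.19 m/s; v_y0 = 82.70 sin 62.5° = 73.36 m/s.
Height y(t) = 73.36 t − 4.900 t² = 194 gives 4.900 t² − 73.36 t + 194 = 0.
t = [73.36 ± √(73.36² − 2·9.80·194)] / 9.80 = (73.36 ± 39.73) / 9.80, so t = 3.431 s or t = 11.54 s.
The first (ascending) time is 3.431 s.

3.43 s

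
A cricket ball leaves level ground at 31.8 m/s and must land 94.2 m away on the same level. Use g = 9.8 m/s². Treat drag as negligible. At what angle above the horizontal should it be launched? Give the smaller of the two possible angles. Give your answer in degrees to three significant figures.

R = v₀² sin 2θ / g gives sin 2θ = gR/v₀² = 9.80·94.2/31.8² = 0.9129.
2θ = 65.91° or 180° − 65.91° = 114.1°, so θ = 32.95° or 57.05°.
The smaller angle is 32.95°.

33.0°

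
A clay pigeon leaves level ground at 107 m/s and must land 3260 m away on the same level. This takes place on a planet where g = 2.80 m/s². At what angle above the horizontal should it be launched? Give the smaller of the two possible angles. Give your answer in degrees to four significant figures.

26.44°

From R = (v₀²/g) sin 2θ: sin 2θ = 2.80 × 3260 / 11449 = 0.7973.
2θ = 52.87° or 180° − 52.87° = 127.1°, so θ = 26.44° or 63.56°.
The smaller angle is 26.44°.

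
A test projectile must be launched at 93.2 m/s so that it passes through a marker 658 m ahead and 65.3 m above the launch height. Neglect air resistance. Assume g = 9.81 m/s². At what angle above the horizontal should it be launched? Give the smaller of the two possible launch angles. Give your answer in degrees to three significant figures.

31.3°

Trajectory: y = x tanθ − g x² (1 + tan²θ)/(2v₀²). With x = 658, y = 65.3, v₀ = 93.2, g = 9.81:
244.5 tan²θ − 658 tanθ + (309.8) = 0.
tanθ = [658 ± √(658² − 4 × 244.5 × (309.8))] / (2 × 244.5) = (658 ± 360.6) / 489.0, giving tanθ = 0.6083 or 2.083.
θ = 31.31° or 64.36°; the smaller is 31.31°.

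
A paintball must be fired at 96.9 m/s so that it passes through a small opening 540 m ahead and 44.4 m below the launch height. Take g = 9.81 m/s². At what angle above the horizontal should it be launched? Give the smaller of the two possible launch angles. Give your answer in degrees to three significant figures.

12.0°

Trajectory: y = x tanθ − g x² (1 + tan²θ)/(2v₀²). With x = 540, y = −44.4, v₀ = 96.9, g = 9.81:
152.3 tan²θ − 540 tanθ + (107.9) = 0.
tanθ = [540 ± √(540² − 4 × 152.3 × (107.9))] / (2 × 152.3) = (540 ± 475.2) / 304.7, giving tanθ = 0.2126 or 3.332.
θ = 12.00° or 73.30°; the smaller is 12.00°.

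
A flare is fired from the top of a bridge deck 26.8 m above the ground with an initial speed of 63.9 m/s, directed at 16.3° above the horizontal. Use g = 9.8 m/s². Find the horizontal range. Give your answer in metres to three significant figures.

294 m

vₓ = 63.90 cos 16.3° = 61.33 m/s; v_y0 = 63.90 sin 16.3° = 17.93 m/s.
Vertical motion (up positive, ground at y = 0): 4.900 t² − (17.93) t − 26.8 = 0, so t = (17.93 + √(17.93² + 2·9.80·26.8)) / 9.80 = (17.93 + 29.10) / 9.80 = 4.800 s.
Horizontal distance: R = vₓ t = 61.33 × 4.800 = 294.4 m.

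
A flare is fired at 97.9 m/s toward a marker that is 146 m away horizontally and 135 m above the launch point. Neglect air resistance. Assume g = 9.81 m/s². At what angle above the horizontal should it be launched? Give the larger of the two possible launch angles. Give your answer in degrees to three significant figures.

Trajectory: y = x tanθ − g x² (1 + tan²θ)/(2v₀²). With x = 146, y = 135, v₀ = 97.9, g = 9.81:
10.91 tan²θ − 146 tanθ + (145.9) = 0.
tanθ = [146 ± √(146² − 4 × 10.91 × (145.9))] / (2 × 10.91) = (146 ± 122.3) / 21.82, giving tanθ = 1.088 or 12.30.
θ = 47.41° or 85.35°; the larger is 85.35°.

85.4°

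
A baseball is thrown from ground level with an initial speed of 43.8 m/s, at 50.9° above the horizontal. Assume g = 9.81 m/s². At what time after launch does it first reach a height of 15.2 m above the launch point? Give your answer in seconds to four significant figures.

Horizontal component vₓ = 43.80 cos 50.9° = 27.62 m/s; vertical v_y0 = 43.80 sin 50.9° = 33.99 m/s.
Height y(t) = 33.99 t − 4.905 t² = 15.2 gives 4.905 t² − 33.99 t + 15.2 = 0.
t = [33.99 ± √(33.99² − 2·9.81·15.2)] / 9.81 = (33.99 ± 29.28) / 9.81, so t = 0.4805 s or t = 6.449 s.
The first (ascending) time is 0.4805 s.

0.4805 s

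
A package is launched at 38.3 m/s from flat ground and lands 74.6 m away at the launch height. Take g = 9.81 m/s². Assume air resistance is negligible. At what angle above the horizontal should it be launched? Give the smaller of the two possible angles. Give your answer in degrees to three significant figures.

15.0°

R = v₀² sin 2θ / g gives sin 2θ = gR/v₀² = 9.81·74.6/38.3² = 0.4989.
2θ = 29.93° or 180° − 29.93° = 150.1°, so θ = 14.96° or 75.04°.
The smaller angle is 14.96°.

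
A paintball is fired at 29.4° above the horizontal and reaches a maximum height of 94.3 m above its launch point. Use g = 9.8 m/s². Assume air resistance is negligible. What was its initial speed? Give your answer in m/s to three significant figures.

At the peak v_y = 0, so v_y0 = √(2gH) = √(2 × 9.80 × 94.3) = 42.99 m/s.
v_y0 = v₀ sin θ ⇒ v₀ = 42.99 / sin 29.4° = 87.58 m/s.

87.6 m/s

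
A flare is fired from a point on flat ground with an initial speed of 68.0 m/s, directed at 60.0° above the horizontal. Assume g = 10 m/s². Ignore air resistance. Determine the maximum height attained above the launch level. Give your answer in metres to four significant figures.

173.4 m

Resolve: vₓ = 68.00 cos 60.0° = 34.00 m/s and v_y0 = 68.00 sin 60.0° = 58.89 m/s.
Maximum height: H = v_y0² / (2g) = 58.89² / (2 × 10.0) = 173.4 m.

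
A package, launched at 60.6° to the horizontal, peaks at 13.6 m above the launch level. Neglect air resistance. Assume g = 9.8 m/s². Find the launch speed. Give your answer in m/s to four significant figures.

At the peak v_y = 0, so v_y0 = √(2gH) = √(2 × 9.80 × 13.6) = 16.33 m/s.
v_y0 = v₀ sin θ ⇒ v₀ = 16.33 / sin 60.6° = 18.74 m/s.

18.74 m/s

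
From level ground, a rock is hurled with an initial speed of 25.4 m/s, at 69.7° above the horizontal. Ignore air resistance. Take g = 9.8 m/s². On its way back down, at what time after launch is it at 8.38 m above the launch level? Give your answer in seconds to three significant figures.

4.48 s

Resolve: vₓ = 25.40 cos 69.7° = 8.812 m/s and v_y0 = 25.40 sin 69.7° = 23.82 m/s.
Set y = v_y0 t − ½ g t² = 8.38: 4.900 t² − 23.82 t + 8.38 = 0.
Quadratic formula: t = (23.82 ± √403.26) / 9.80 = (23.82 ± 20.08) / 9.80 → t = 0.3817 s or 4.480 s.
The descending-branch root is 4.480 s.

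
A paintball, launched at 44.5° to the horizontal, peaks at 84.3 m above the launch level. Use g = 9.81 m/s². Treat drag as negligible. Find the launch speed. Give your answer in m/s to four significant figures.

58.02 m/s

At the peak v_y = 0, so v_y0 = √(2gH) = √(2 × 9.81 × 84.3) = 40.67 m/s.
v_y0 = v₀ sin θ ⇒ v₀ = 40.67 / sin 44.5° = 58.02 m/s.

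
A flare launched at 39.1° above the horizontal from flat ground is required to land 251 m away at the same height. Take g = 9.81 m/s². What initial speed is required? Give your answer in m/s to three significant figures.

50.2 m/s

Level-ground range: R = v₀² sin(2θ)/g, so v₀ = √(gR / sin 2θ).
v₀ = √(9.81 × 251 / sin 78.20°) = √(2462 / 0.9789) = √2515.5 = 50.15 m/s.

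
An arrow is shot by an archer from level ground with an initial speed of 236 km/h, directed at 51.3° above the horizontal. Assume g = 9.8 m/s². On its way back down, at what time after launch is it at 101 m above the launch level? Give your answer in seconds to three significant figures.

7.80 s

Convert: 236 km/h = 236/3.6 = 65.56 m/s.
Resolve: vₓ = 65.56 cos 51.3° = 40.99 m/s and v_y0 = 65.56 sin 51.3° = 51.16 m/s.
Set y = v_y0 t − ½ g t² = 101: 4.900 t² − 51.16 t + 101 = 0.
t = [51.16 ± √(51.16² − 2·9.80·101)] / 9.80 = (51.16 ± 25.26) / 9.80, so t = 2.643 s or t = 7.798 s.
The descending-branch root is 7.798 s.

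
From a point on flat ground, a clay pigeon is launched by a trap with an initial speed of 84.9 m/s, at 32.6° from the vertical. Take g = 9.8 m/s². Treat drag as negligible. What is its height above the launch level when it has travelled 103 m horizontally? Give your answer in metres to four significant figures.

136.2 m

Horizontal component vₓ = 84.90 sin 32.6° = 45.74 m/s; vertical v_y0 = 84.90 cos 32.6° = 71.52 m/s.
At x = 103 m, t = x/vₓ = 103/45.74 = 2.252 s.
Height: y = v_y0 t − ½ g t² = 71.52 × 2.252 − 4.900 × 2.252² = 161.1 − 24.85 = 136.2 m.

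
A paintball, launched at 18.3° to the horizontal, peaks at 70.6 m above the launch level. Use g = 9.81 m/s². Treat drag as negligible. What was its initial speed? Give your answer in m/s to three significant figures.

119 m/s

At the peak v_y = 0, so v_y0 = √(2gH) = √(2 × 9.81 × 70.6) = 37.22 m/s.
v_y0 = v₀ sin θ ⇒ v₀ = 37.22 / sin 18.3° = 118.5 m/s.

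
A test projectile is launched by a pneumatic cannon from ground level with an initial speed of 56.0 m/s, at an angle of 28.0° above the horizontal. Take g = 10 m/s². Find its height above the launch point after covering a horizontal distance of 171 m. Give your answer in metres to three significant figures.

31.1 m

vₓ = 56.00 cos 28.0° = 49.45 m/s; v_y0 = 56.00 sin 28.0° = 26.29 m/s.
Time to reach x = 171 m: t = x/vₓ = 171/49.45 = 3.458 s.
Height: y = v_y0 t − ½ g t² = 26.29 × 3.458 − 5.000 × 3.458² = 90.92 − 59.80 = 31.12 m.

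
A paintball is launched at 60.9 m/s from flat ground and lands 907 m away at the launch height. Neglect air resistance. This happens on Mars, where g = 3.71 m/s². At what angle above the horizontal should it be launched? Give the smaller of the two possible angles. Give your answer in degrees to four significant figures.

32.57°

From R = (v₀²/g) sin 2θ: sin 2θ = 3.71 × 907 / 3708.8 = 0.9073.
2θ = 65.13° or 180° − 65.13° = 114.9°, so θ = 32.57° or 57.43°.
The smaller angle is 32.57°.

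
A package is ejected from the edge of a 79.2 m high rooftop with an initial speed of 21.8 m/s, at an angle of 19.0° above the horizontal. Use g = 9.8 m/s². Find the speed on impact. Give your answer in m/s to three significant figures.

Components: vₓ = 21.80 cos 19.0° = 20.61 m/s, v_y0 = 21.80 sin 19.0° = 7.097 m/s.
Vertical motion (up positive, ground at y = 0): 4.900 t² − (7.097) t − 79.2 = 0, so t = (7.097 + √(7.097² + 2·9.80·79.2)) / 9.80 = (7.097 + 40.03) / 9.80 = 4.809 s.
Vertical velocity at impact: v_y = v_y0 − g t = 7.097 − 9.80 × 4.809 = −40.03 m/s.
Speed: |v| = √(vₓ² + v_y²) = √(20.61² + 40.03²) = 45.03 m/s.

45.0 m/s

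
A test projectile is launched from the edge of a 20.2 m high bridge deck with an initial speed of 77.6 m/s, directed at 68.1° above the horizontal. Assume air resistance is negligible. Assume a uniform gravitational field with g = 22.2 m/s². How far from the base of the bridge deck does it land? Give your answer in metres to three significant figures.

196 m

vₓ = 77.60 cos 68.1° = 28.94 m/s; v_y0 = 77.60 sin 68.1° = 72.00 m/s.
Vertical motion (up positive, ground at y = 0): 11.10 t² − (72.00) t − 20.2 = 0, so t = (72.00 + √(72.00² + 2·22.2·20.2)) / 22.2 = (72.00 + 77.98) / 22.2 = 6.756 s.
Horizontal distance: R = vₓ t = 28.94 × 6.756 = 195.5 m.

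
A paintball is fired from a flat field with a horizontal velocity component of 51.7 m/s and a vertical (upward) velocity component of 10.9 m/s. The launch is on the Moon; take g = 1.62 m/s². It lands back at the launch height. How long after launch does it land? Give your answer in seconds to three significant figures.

Landing at launch height ⇒ T = 2 v_y0 / g = 2 × 10.90 / 1.62 = 13.46 s.

13.5 s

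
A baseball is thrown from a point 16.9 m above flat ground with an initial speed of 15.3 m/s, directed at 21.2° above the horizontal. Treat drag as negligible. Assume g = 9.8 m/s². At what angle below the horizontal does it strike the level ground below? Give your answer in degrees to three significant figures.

53.1°

Components: vₓ = 15.30 cos 21.2° = 14.26 m/s, v_y0 = 15.30 sin 21.2° = 5.533 m/s.
With up positive and y = 0 at the ground: y(t) = 16.9 + (5.533) t − 4.900 t². Setting y = 0 and taking the positive root: t = [5.533 + √(5.533² + 2·9.80·16.9)] / 9.80 = (5.533 + 19.02) / 9.80 = 2.506 s.
At impact: v_y = v_y0 − g t = −19.02 m/s; vₓ = 14.26 m/s.
Angle below horizontal: arctan(|v_y|/vₓ) = arctan(19.02/14.26) = 53.13°.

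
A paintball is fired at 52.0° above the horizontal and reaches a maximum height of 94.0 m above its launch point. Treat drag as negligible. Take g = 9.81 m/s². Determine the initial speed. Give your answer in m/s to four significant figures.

At the peak v_y = 0, so v_y0 = √(2gH) = √(2 × 9.81 × 94.0) = 42.95 m/s.
v_y0 = v₀ sin θ ⇒ v₀ = 42.95 / sin 52.0° = 54.50 m/s.

54.50 m/s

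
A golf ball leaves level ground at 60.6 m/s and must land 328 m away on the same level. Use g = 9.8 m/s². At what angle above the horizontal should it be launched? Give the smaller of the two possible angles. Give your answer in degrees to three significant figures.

30.5°

Level-ground range R = v₀² sin(2θ)/g ⇒ sin(2θ) = gR/v₀² = 9.80 × 328 / 60.6² = 0.8753.
2θ = 61.08° or 180° − 61.08° = 118.9°, so θ = 30.54° or 59.46°.
The smaller angle is 30.54°.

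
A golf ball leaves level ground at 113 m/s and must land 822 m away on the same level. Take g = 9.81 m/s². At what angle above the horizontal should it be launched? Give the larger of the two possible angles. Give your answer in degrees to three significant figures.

R = v₀² sin 2θ / g gives sin 2θ = gR/v₀² = 9.81·822/113² = 0.6315.
2θ = 39.16° or 180° − 39.16° = 140.8°, so θ = 19.58° or 70.42°.
The larger angle is 70.42°.

70.4°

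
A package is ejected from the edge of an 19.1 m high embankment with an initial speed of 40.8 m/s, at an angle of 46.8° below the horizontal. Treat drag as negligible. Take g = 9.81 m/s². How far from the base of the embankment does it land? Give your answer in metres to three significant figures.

vₓ = 40.80 cos 46.8° = 27.93 m/s; v_y0 = −29.74 m/s (downward).
The projectile lands when y = 19.1 + (−29.74) t − ½·9.81·t² = 0. Positive root: t = (−29.74 + √(29.74² + 2·9.81·19.1)) / 9.81 = (−29.74 + 35.49) / 9.81 = 0.5856 s.
Horizontal distance: R = vₓ t = 27.93 × 0.5856 = 16.36 m.

16.4 m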